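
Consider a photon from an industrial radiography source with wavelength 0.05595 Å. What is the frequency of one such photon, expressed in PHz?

5.36·10^4 PHz

Take c = 2.99792458·10^8 m/s.
First convert: λ = 0.05595 Å = 5.595·10^-12 m.
The photon relation is f = c/λ, giving f = 5.358·10^19 Hz.
Converting to PHz: f = 53580 PHz ≈ 5.36·10^4 PHz.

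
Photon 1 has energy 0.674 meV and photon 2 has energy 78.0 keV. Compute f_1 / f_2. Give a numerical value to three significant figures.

f_1 = 1.630 × 10^11 Hz (from energy = 0.674 meV, via f = E/h).
f_2 = 1.886 × 10^19 Hz (from energy = 78.0 keV, via f = E/h).
Ratio = 1.630 × 10^11 / 1.886 × 10^19 = 8.64 × 10^-9.

8.64 × 10^-9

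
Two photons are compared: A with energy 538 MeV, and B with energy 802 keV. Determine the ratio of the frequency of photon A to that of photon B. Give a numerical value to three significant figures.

f_A = 1.301 × 10^23 Hz (from energy = 538 MeV, via f = E/h).
f_B = 1.939 × 10^20 Hz (from energy = 802 keV, via f = E/h).
Ratio = 1.301 × 10^23 / 1.939 × 10^20 = 671.

671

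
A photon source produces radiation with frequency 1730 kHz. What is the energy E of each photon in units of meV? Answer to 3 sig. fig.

Take h = 6.62607015e-34 J·s, 1 eV = 1.602176634e-19 J.
First convert: f = 1730 kHz = 1.73e6 Hz.
Since E = hf for a photon, E = 1.146e-27 J.
Converting to meV: E = 7.155e-6 meV ≈ 7.15e-6 meV.

7.15e-6 meV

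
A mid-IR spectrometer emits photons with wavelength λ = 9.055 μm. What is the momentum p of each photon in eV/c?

First convert: λ = 9.055 μm = 9.055e-6 m.
Apply p = h/λ: p = 7.318e-29 kg·m/s.
Converting to eV/c: p = 0.1369 eV/c ≈ 0.137 eV/c.

0.137 eV/c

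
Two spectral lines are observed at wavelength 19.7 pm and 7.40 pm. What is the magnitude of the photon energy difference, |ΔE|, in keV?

105 keV

Using E = hc/λ: E₁ = 1.008 × 10^-14 J, E₂ = 2.684 × 10^-14 J.
|ΔE| = |1.008 × 10^-14 − 2.684 × 10^-14| = 1.68 × 10^-14 J = 105 keV.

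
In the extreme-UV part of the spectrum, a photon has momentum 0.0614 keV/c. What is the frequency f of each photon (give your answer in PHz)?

14.8 PHz

In SI units: p = 0.0614 keV/c = 3.2814·10^-26 kg·m/s.
Apply f = pc/h: f = 1.485·10^16 Hz.
Converting to PHz: f = 14.85 PHz ≈ 14.8 PHz.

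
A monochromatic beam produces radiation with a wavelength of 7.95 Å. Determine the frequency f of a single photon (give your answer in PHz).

377 PHz

Take c = 2.99792458e8 m/s.
Convert to SI: λ = 7.95 Å = 7.95e-10 m.
For a photon f = c/λ, so f = 3.771e17 Hz.
Converting to PHz: f = 377.1 PHz ≈ 377 PHz.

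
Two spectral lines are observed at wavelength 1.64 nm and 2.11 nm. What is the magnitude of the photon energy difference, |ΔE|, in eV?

Using E = hc/λ: E₁ = 1.211e-16 J, E₂ = 9.414e-17 J.
|ΔE| = |1.211e-16 − 9.414e-17| = 2.70e-17 J = 168 eV.

168 eV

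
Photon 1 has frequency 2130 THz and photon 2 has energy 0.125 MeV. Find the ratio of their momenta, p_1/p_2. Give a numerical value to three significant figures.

7.05·10^-5

p_1 = 4.708·10^-27 kg·m/s (from frequency = 2130 THz, via p = hf/c).
p_2 = 6.680·10^-23 kg·m/s (from energy = 0.125 MeV, via p = E/c).
Ratio = 4.708·10^-27 / 6.680·10^-23 = 7.05·10^-5.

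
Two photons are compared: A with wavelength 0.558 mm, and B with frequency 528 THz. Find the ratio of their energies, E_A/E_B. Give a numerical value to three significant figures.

1.02 × 10^-3

E_A = 3.560 × 10^-22 J (from wavelength = 0.558 mm, via E = hc/λ).
E_B = 3.499 × 10^-19 J (from frequency = 528 THz, via E = hf).
Ratio = 3.560 × 10^-22 / 3.499 × 10^-19 = 1.02 × 10^-3.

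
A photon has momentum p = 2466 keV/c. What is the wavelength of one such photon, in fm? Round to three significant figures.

Take h = 6.62607015e-34 J·s, c = 2.99792458e8 m/s, 1 eV = 1.602176634e-19 J.
Convert to SI: p = 2466 keV/c = 1.3179e-21 kg·m/s.
The photon relation is λ = h/p, giving λ = 5.028e-13 m.
Converting to fm: λ = 502.8 fm ≈ 503 fm.

503 fm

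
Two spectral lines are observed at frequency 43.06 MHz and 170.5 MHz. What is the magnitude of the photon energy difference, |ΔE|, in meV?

5.27e-4 meV

Using E = hf: E₁ = 2.8532e-26 J, E₂ = 1.1297e-25 J.
|ΔE| = |2.8532e-26 − 1.1297e-25| = 8.44e-26 J = 5.27e-4 meV.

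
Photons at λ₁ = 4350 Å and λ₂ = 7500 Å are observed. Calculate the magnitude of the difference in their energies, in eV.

1.20 eV

Using E = hc/λ: E₁ = 4.567 × 10^-19 J, E₂ = 2.649 × 10^-19 J.
|ΔE| = |4.567 × 10^-19 − 2.649 × 10^-19| = 1.92 × 10^-19 J = 1.20 eV.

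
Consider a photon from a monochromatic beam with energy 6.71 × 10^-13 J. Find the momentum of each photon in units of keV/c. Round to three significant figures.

4190 keV/c

The photon relation is p = E/c, giving p = 2.238 × 10^-21 kg·m/s.
Converting to keV/c: p = 4188 keV/c ≈ 4190 keV/c.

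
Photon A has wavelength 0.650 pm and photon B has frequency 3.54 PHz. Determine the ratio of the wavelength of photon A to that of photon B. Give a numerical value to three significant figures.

λ_A = 6.500e-13 m (from wavelength = 0.650 pm, via λ given directly).
λ_B = 8.469e-8 m (from frequency = 3.54 PHz, via λ = c/f).
Ratio = 6.500e-13 / 8.469e-8 = 7.68e-6.

7.68e-6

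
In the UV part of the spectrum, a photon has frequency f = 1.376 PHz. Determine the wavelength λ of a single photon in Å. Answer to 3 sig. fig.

2180 Å

First convert: f = 1.376 PHz = 1.376e15 Hz.
Since λ = c/f for a photon, λ = 2.179e-7 m.
Converting to Å: λ = 2179 Å ≈ 2180 Å.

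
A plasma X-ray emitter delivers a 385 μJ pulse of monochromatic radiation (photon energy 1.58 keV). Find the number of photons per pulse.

Per-photon energy: E = 2.531e-16 J (from energy = 1.58 keV).
N = E_total / E_photon = 3.85e-4 J / 2.531e-16 J = 1.52e12.

1.52e12 photons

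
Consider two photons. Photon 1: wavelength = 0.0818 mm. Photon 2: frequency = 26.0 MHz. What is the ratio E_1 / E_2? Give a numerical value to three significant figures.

E_1 = 2.428·10^-21 J (from wavelength = 0.0818 mm, via E = hc/λ).
E_2 = 1.723·10^-26 J (from frequency = 26.0 MHz, via E = hf).
Ratio = 2.428·10^-21 / 1.723·10^-26 = 1.41·10^5.

1.41·10^5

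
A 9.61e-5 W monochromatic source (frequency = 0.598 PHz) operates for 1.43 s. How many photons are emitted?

3.47e14 photons

Total energy: E_total = P·t = 9.61e-5 × 1.43 = 1.374e-4 J.
Per-photon energy: E = 3.962e-19 J.
N = E_total / E_photon = 3.47e14.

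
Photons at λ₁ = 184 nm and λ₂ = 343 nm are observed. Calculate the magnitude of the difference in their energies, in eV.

Using E = hc/λ: E₁ = 1.080 × 10^-18 J, E₂ = 5.791 × 10^-19 J.
|ΔE| = |1.080 × 10^-18 − 5.791 × 10^-19| = 5.00 × 10^-19 J = 3.12 eV.

3.12 eV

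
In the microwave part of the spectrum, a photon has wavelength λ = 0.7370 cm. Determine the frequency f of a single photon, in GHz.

Take c = 2.99792458e8 m/s.
In SI units: λ = 0.7370 cm = 0.007370 m.
Apply f = c/λ: f = 4.068e10 Hz.
Converting to GHz: f = 40.68 GHz ≈ 40.7 GHz.

40.7 GHz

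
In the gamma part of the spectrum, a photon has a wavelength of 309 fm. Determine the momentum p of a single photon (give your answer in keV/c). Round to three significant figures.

First convert: λ = 309 fm = 3.09e-13 m.
Apply p = h/λ: p = 2.144e-21 kg·m/s.
Converting to keV/c: p = 4012 keV/c ≈ 4010 keV/c.

4010 keV/c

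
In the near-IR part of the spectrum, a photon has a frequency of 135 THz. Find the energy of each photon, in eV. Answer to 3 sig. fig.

Convert to SI: f = 135 THz = 1.35 × 10^14 Hz.
The photon relation is E = hf, giving E = 8.945 × 10^-20 J.
Converting to eV: E = 0.5583 eV ≈ 0.558 eV.

0.558 eV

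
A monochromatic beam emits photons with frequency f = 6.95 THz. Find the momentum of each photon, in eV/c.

In SI units: f = 6.95 THz = 6.95·10^12 Hz.
For a photon p = hf/c, so p = 1.536·10^-29 kg·m/s.
Converting to eV/c: p = 0.02874 eV/c ≈ 0.0287 eV/c.

0.0287 eV/c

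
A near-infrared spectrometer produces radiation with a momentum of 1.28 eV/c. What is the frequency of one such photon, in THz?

310 THz

(h = 6.62607015e-34 J·s, c = 2.99792458e8 m/s, 1 eV = 1.602176634e-19 J.)
Convert to SI: p = 1.28 eV/c = 6.8407e-28 kg·m/s.
For a photon f = pc/h, so f = 3.095e14 Hz.
Converting to THz: f = 309.5 THz ≈ 310 THz.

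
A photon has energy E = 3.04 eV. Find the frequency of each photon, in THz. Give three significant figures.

Take h = 6.62607015·10^-34 J·s, 1 eV = 1.602176634·10^-19 J.
Convert to SI: E = 3.04 eV = 4.8706·10^-19 J.
The photon relation is f = E/h, giving f = 7.351·10^14 Hz.
Converting to THz: f = 735.1 THz ≈ 735 THz.

735 THz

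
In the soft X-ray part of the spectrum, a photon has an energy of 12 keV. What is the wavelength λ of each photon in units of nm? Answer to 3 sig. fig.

0.103 nm

Use h = 6.62607015e-34 J·s, c = 2.99792458e8 m/s, 1 eV = 1.602176634e-19 J.
In SI units: E = 12 keV = 1.9226e-15 J.
The photon relation is λ = hc/E, giving λ = 1.033e-10 m.
Converting to nm: λ = 0.1033 nm ≈ 0.103 nm.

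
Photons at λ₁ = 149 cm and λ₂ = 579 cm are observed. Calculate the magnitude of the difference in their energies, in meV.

Using E = hc/λ: E₁ = 1.333 × 10^-25 J, E₂ = 3.431 × 10^-26 J.
|ΔE| = |1.333 × 10^-25 − 3.431 × 10^-26| = 9.90 × 10^-26 J = 6.18 × 10^-4 meV.

6.18 × 10^-4 meV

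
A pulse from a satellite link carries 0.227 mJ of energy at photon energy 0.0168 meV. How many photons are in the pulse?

8.43e19 photons

Per-photon energy: E = 2.692e-24 J (from energy = 0.0168 meV).
N = E_total / E_photon = 2.27e-4 J / 2.692e-24 J = 8.43e19.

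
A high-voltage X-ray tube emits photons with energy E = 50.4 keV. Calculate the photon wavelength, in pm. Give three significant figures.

First convert: E = 50.4 keV = 8.0750·10^-15 J.
For a photon λ = hc/E, so λ = 2.460·10^-11 m.
Converting to pm: λ = 24.60 pm ≈ 24.6 pm.

24.6 pm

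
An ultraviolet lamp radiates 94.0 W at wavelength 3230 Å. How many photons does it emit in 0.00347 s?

Total energy: E_total = P·t = 94.0 × 0.00347 = 0.3262 J.
Per-photon energy: E = 6.150 × 10^-19 J.
N = E_total / E_photon = 5.30 × 10^17.

5.30 × 10^17 photons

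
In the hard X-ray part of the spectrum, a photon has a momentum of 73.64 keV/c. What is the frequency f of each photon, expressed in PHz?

1.78e4 PHz

Take h = 6.62607015e-34 J·s, c = 2.99792458e8 m/s, 1 eV = 1.602176634e-19 J.
First convert: p = 73.64 keV/c = 3.9355e-23 kg·m/s.
Apply f = pc/h: f = 1.781e19 Hz.
Converting to PHz: f = 17810 PHz ≈ 1.78e4 PHz.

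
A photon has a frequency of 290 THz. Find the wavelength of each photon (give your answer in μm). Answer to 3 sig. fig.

(c = 2.99792458e8 m/s.)
Convert to SI: f = 290 THz = 2.90e14 Hz.
Apply λ = c/f: λ = 1.034e-6 m.
Converting to μm: λ = 1.034 μm ≈ 1.03 μm.

1.03 μm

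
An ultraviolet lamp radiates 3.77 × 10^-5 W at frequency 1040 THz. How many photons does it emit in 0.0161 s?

Total energy: E_total = P·t = 3.77 × 10^-5 × 0.0161 = 6.070 × 10^-7 J.
Per-photon energy: E = 6.891 × 10^-19 J.
N = E_total / E_photon = 8.81 × 10^11.

8.81 × 10^11 photons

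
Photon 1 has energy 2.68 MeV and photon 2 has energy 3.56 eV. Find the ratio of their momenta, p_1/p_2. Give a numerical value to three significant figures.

p_1 = 1.432 × 10^-21 kg·m/s (from energy = 2.68 MeV, via p = E/c).
p_2 = 1.903 × 10^-27 kg·m/s (from energy = 3.56 eV, via p = E/c).
Ratio = 1.432 × 10^-21 / 1.903 × 10^-27 = 7.53 × 10^5.

7.53 × 10^5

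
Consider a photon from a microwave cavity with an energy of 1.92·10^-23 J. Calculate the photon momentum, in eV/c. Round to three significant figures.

1.20·10^-4 eV/c

Use c = 2.99792458·10^8 m/s, 1 eV = 1.602176634·10^-19 J.
Since p = E/c for a photon, p = 6.404·10^-32 kg·m/s.
Converting to eV/c: p = 1.198·10^-4 eV/c ≈ 1.20·10^-4 eV/c.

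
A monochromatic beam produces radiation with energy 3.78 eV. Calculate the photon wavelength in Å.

Use h = 6.62607015·10^-34 J·s, c = 2.99792458·10^8 m/s, 1 eV = 1.602176634·10^-19 J.
In SI units: E = 3.78 eV = 6.0562·10^-19 J.
For a photon λ = hc/E, so λ = 3.280·10^-7 m.
Converting to Å: λ = 3280 Å ≈ 3280 Å.

3280 Å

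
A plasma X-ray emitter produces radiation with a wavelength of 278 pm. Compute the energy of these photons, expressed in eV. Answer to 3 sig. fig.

Convert to SI: λ = 278 pm = 2.78·10^-10 m.
For a photon E = hc/λ, so E = 7.145·10^-16 J.
Converting to eV: E = 4460 eV ≈ 4460 eV.

4460 eV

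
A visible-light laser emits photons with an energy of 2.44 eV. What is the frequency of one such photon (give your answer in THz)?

590 THz

Take h = 6.62607015 × 10^-34 J·s, 1 eV = 1.602176634 × 10^-19 J.
In SI units: E = 2.44 eV = 3.9093 × 10^-19 J.
Apply f = E/h: f = 5.900 × 10^14 Hz.
Converting to THz: f = 590.0 THz ≈ 590 THz.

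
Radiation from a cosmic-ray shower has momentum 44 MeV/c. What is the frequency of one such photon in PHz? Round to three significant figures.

Convert to SI: p = 44 MeV/c = 2.3515·10^-20 kg·m/s.
Since f = pc/h for a photon, f = 1.064·10^22 Hz.
Converting to PHz: f = 1.064·10^7 PHz ≈ 1.06·10^7 PHz.

1.06·10^7 PHz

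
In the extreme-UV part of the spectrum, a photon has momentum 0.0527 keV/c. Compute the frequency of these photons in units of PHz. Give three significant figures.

12.7 PHz

Use h = 6.62607015 × 10^-34 J·s, c = 2.99792458 × 10^8 m/s, 1 eV = 1.602176634 × 10^-19 J.
In SI units: p = 0.0527 keV/c = 2.8164 × 10^-26 kg·m/s.
The photon relation is f = pc/h, giving f = 1.274 × 10^16 Hz.
Converting to PHz: f = 12.74 PHz ≈ 12.7 PHz.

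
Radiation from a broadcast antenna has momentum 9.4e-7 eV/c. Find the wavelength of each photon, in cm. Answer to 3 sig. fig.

In SI units: p = 9.4e-7 eV/c = 5.0236e-34 kg·m/s.
Apply λ = h/p: λ = 1.319 m.
Converting to cm: λ = 131.9 cm ≈ 132 cm.

132 cm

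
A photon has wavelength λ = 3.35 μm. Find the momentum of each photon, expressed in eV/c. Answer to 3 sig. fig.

Take h = 6.62607015e-34 J·s, c = 2.99792458e8 m/s, 1 eV = 1.602176634e-19 J.
First convert: λ = 3.35 μm = 3.35e-6 m.
For a photon p = h/λ, so p = 1.978e-28 kg·m/s.
Converting to eV/c: p = 0.3701 eV/c ≈ 0.370 eV/c.

0.370 eV/c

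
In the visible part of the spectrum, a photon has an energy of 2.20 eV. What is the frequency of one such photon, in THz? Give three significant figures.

Convert to SI: E = 2.20 eV = 3.5248e-19 J.
For a photon f = E/h, so f = 5.320e14 Hz.
Converting to THz: f = 532.0 THz ≈ 532 THz.

532 THz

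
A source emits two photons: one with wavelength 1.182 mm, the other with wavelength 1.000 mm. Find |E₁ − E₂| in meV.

0.191 meV

Using E = hc/λ: E₁ = 1.6806e-22 J, E₂ = 1.9864e-22 J.
|ΔE| = |1.6806e-22 − 1.9864e-22| = 3.06e-23 J = 0.191 meV.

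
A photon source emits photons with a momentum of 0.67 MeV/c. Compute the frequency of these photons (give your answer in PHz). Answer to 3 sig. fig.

1.62 × 10^5 PHz

(h = 6.62607015 × 10^-34 J·s, c = 2.99792458 × 10^8 m/s, 1 eV = 1.602176634 × 10^-19 J.)
Convert to SI: p = 0.67 MeV/c = 3.5807 × 10^-22 kg·m/s.
The photon relation is f = pc/h, giving f = 1.620 × 10^20 Hz.
Converting to PHz: f = 162000 PHz ≈ 1.62 × 10^5 PHz.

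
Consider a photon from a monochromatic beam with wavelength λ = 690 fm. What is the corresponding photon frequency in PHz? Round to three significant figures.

First convert: λ = 690 fm = 6.9 × 10^-13 m.
The photon relation is f = c/λ, giving f = 4.345 × 10^20 Hz.
Converting to PHz: f = 434500 PHz ≈ 4.34 × 10^5 PHz.

4.34 × 10^5 PHz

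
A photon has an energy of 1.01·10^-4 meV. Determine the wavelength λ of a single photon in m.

(h = 6.62607015·10^-34 J·s, c = 2.99792458·10^8 m/s, 1 eV = 1.602176634·10^-19 J.)
Convert to SI: E = 1.01·10^-4 meV = 1.6182·10^-26 J.
Apply λ = hc/E: λ = 12.28 m.
So λ ≈ 12.3 m.

12.3 m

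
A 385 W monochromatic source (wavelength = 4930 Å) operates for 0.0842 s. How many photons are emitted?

8.05e19 photons

Total energy: E_total = P·t = 385 × 0.0842 = 32.42 J.
Per-photon energy: E = 4.029e-19 J.
N = E_total / E_photon = 8.05e19.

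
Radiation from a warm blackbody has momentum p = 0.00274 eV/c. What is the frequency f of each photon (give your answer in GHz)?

663 GHz

Use h = 6.62607015 × 10^-34 J·s, c = 2.99792458 × 10^8 m/s, 1 eV = 1.602176634 × 10^-19 J.
In SI units: p = 0.00274 eV/c = 1.4643 × 10^-30 kg·m/s.
Apply f = pc/h: f = 6.625 × 10^11 Hz.
Converting to GHz: f = 662.5 GHz ≈ 663 GHz.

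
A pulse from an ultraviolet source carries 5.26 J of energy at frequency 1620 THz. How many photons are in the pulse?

4.90e18 photons

Per-photon energy: E = 1.073e-18 J (from frequency = 1620 THz).
N = E_total / E_photon = 5.26 J / 1.073e-18 J = 4.90e18.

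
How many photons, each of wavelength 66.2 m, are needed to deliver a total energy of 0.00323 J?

1.08·10^24 photons

Per-photon energy: E = 3.001·10^-27 J (from wavelength = 66.2 m).
N = E_total / E_photon = 0.00323 J / 3.001·10^-27 J = 1.08·10^24.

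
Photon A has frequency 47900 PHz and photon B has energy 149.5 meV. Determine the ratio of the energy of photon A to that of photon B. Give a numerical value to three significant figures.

E_A = 3.174·10^-14 J (from frequency = 47900 PHz, via E = hf).
E_B = 2.395·10^-20 J (from energy = 149.5 meV, via E given directly).
Ratio = 3.174·10^-14 / 2.395·10^-20 = 1.33·10^6.

1.33·10^6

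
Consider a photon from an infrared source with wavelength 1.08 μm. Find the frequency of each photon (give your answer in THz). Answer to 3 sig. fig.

Use c = 2.99792458e8 m/s.
Convert to SI: λ = 1.08 μm = 1.08e-6 m.
For a photon f = c/λ, so f = 2.776e14 Hz.
Converting to THz: f = 277.6 THz ≈ 278 THz.

278 THz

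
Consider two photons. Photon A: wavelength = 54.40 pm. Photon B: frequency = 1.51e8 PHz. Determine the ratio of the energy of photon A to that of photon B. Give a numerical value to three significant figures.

E_A = 3.652e-15 J (from wavelength = 54.40 pm, via E = hc/λ).
E_B = 1.001e-10 J (from frequency = 1.51e8 PHz, via E = hf).
Ratio = 3.652e-15 / 1.001e-10 = 3.65e-5.

3.65e-5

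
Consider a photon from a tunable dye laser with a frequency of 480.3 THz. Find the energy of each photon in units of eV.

1.99 eV

In SI units: f = 480.3 THz = 4.803·10^14 Hz.
Apply E = hf: E = 3.183·10^-19 J.
Converting to eV: E = 1.986 eV ≈ 1.99 eV.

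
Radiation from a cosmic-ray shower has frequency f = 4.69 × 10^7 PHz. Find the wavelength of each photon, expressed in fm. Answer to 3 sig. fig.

First convert: f = 4.69 × 10^7 PHz = 4.69 × 10^22 Hz.
Apply λ = c/f: λ = 6.392 × 10^-15 m.
Converting to fm: λ = 6.392 fm ≈ 6.39 fm.

6.39 fm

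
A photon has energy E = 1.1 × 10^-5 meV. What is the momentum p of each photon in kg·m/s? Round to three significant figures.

5.88 × 10^-36 kg·m/s

Convert to SI: E = 1.1 × 10^-5 meV = 1.7624 × 10^-27 J.
The photon relation is p = E/c, giving p = 5.879 × 10^-36 kg·m/s.
So p ≈ 5.88 × 10^-36 kg·m/s.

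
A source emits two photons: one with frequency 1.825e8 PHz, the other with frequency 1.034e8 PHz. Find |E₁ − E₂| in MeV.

Using E = hf: E₁ = 1.2093e-10 J, E₂ = 6.8514e-11 J.
|ΔE| = |1.2093e-10 − 6.8514e-11| = 5.24e-11 J = 327 MeV.

327 MeV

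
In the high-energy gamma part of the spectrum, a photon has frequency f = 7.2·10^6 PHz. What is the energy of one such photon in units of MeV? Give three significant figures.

In SI units: f = 7.2·10^6 PHz = 7.2·10^21 Hz.
The photon relation is E = hf, giving E = 4.771·10^-12 J.
Converting to MeV: E = 29.78 MeV ≈ 29.8 MeV.

29.8 MeV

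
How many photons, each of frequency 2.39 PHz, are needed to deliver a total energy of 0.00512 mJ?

3.23·10^12 photons

Per-photon energy: E = 1.584·10^-18 J (from frequency = 2.39 PHz).
N = E_total / E_photon = 5.12·10^-6 J / 1.584·10^-18 J = 3.23·10^12.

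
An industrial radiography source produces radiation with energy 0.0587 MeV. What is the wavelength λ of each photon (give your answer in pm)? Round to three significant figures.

Convert to SI: E = 0.0587 MeV = 9.4048e-15 J.
Apply λ = hc/E: λ = 2.112e-11 m.
Converting to pm: λ = 21.12 pm ≈ 21.1 pm.

21.1 pm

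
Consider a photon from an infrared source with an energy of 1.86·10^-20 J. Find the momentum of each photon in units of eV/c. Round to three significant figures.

0.116 eV/c

Since p = E/c for a photon, p = 6.204·10^-29 kg·m/s.
Converting to eV/c: p = 0.1161 eV/c ≈ 0.116 eV/c.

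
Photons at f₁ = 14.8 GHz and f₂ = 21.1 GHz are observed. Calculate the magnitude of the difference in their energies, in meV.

0.0261 meV

Using E = hf: E₁ = 9.807 × 10^-24 J, E₂ = 1.398 × 10^-23 J.
|ΔE| = |9.807 × 10^-24 − 1.398 × 10^-23| = 4.17 × 10^-24 J = 0.0261 meV.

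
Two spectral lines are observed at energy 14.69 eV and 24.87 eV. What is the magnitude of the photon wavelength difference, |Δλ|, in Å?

345 Å

Using λ = hc/E: λ₁ = 8.4400e-8 m, λ₂ = 4.9853e-8 m.
|Δλ| = |8.4400e-8 − 4.9853e-8| = 3.45e-8 m = 345 Å.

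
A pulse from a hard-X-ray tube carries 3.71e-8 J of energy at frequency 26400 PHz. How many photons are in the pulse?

Per-photon energy: E = 1.749e-14 J (from frequency = 26400 PHz).
N = E_total / E_photon = 3.71e-8 J / 1.749e-14 J = 2.12e6.

2.12e6 photons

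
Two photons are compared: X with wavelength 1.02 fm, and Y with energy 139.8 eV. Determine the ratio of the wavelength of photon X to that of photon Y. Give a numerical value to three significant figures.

λ_X = 1.020e-15 m (from wavelength = 1.02 fm, via λ given directly).
λ_Y = 8.869e-9 m (from energy = 139.8 eV, via λ = hc/E).
Ratio = 1.020e-15 / 8.869e-9 = 1.15e-7.

1.15e-7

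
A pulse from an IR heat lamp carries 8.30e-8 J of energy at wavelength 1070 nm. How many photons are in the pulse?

4.47e11 photons

Per-photon energy: E = 1.856e-19 J (from wavelength = 1070 nm).
N = E_total / E_photon = 8.30e-8 J / 1.856e-19 J = 4.47e11.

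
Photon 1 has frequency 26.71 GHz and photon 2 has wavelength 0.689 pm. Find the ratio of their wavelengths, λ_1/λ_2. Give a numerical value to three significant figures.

λ_1 = 0.01122 m (from frequency = 26.71 GHz, via λ = c/f).
λ_2 = 6.890 × 10^-13 m (from wavelength = 0.689 pm, via λ given directly).
Ratio = 0.01122 / 6.890 × 10^-13 = 1.63 × 10^10.

1.63 × 10^10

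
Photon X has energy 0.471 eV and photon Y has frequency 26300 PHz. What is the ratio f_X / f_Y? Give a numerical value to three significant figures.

f_X = 1.139 × 10^14 Hz (from energy = 0.471 eV, via f = E/h).
f_Y = 2.630 × 10^19 Hz (from frequency = 26300 PHz, via f given directly).
Ratio = 1.139 × 10^14 / 2.630 × 10^19 = 4.33 × 10^-6.

4.33 × 10^-6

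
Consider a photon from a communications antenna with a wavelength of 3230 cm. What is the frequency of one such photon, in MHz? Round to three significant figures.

In SI units: λ = 3230 cm = 32.3 m.
For a photon f = c/λ, so f = 9.282e6 Hz.
Converting to MHz: f = 9.282 MHz ≈ 9.28 MHz.

9.28 MHz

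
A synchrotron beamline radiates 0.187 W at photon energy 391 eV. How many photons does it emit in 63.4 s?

1.89·10^17 photons

Total energy: E_total = P·t = 0.187 × 63.4 = 11.86 J.
Per-photon energy: E = 6.265·10^-17 J.
N = E_total / E_photon = 1.89·10^17.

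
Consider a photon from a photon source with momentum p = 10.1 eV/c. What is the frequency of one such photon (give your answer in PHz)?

2.44 PHz

Convert to SI: p = 10.1 eV/c = 5.3977 × 10^-27 kg·m/s.
Since f = pc/h for a photon, f = 2.442 × 10^15 Hz.
Converting to PHz: f = 2.442 PHz ≈ 2.44 PHz.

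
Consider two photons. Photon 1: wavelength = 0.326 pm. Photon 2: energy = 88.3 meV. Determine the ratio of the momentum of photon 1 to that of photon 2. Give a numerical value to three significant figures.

p_1 = 2.033e-21 kg·m/s (from wavelength = 0.326 pm, via p = h/λ).
p_2 = 4.719e-29 kg·m/s (from energy = 88.3 meV, via p = E/c).
Ratio = 2.033e-21 / 4.719e-29 = 4.31e7.

4.31e7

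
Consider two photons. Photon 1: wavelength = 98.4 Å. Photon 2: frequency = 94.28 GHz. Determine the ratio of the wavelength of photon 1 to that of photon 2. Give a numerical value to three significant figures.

λ_1 = 9.840 × 10^-9 m (from wavelength = 98.4 Å, via λ given directly).
λ_2 = 0.003180 m (from frequency = 94.28 GHz, via λ = c/f).
Ratio = 9.840 × 10^-9 / 0.003180 = 3.09 × 10^-6.

3.09 × 10^-6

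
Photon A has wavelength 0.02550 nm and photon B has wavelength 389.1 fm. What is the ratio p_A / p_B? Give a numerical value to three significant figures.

0.0153

p_A = 2.598 × 10^-23 kg·m/s (from wavelength = 0.02550 nm, via p = h/λ).
p_B = 1.703 × 10^-21 kg·m/s (from wavelength = 389.1 fm, via p = h/λ).
Ratio = 2.598 × 10^-23 / 1.703 × 10^-21 = 0.0153.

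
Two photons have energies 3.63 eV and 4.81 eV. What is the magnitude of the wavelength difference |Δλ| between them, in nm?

Using λ = hc/E: λ₁ = 3.416e-7 m, λ₂ = 2.578e-7 m.
|Δλ| = |3.416e-7 − 2.578e-7| = 8.38e-8 m = 83.8 nm.

83.8 nm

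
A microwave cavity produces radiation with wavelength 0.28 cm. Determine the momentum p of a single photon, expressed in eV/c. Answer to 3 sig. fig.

4.43e-4 eV/c

First convert: λ = 0.28 cm = 0.0028 m.
For a photon p = h/λ, so p = 2.366e-31 kg·m/s.
Converting to eV/c: p = 4.428e-4 eV/c ≈ 4.43e-4 eV/c.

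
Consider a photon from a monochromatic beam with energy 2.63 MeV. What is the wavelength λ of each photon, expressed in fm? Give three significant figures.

471 fm

Take h = 6.62607015·10^-34 J·s, c = 2.99792458·10^8 m/s, 1 eV = 1.602176634·10^-19 J.
In SI units: E = 2.63 MeV = 4.2137·10^-13 J.
The photon relation is λ = hc/E, giving λ = 4.714·10^-13 m.
Converting to fm: λ = 471.4 fm ≈ 471 fm.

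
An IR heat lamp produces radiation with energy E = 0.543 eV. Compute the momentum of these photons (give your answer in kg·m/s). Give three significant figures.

2.90 × 10^-28 kg·m/s

In SI units: E = 0.543 eV = 8.6998 × 10^-20 J.
Apply p = E/c: p = 2.902 × 10^-28 kg·m/s.
So p ≈ 2.90 × 10^-28 kg·m/s.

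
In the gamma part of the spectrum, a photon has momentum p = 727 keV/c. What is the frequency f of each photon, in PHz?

1.76e5 PHz

Use h = 6.62607015e-34 J·s, c = 2.99792458e8 m/s, 1 eV = 1.602176634e-19 J.
First convert: p = 727 keV/c = 3.8853e-22 kg·m/s.
For a photon f = pc/h, so f = 1.758e20 Hz.
Converting to PHz: f = 175800 PHz ≈ 1.76e5 PHz.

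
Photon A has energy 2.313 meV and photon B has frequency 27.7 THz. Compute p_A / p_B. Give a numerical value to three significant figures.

p_A = 1.236 × 10^-30 kg·m/s (from energy = 2.313 meV, via p = E/c).
p_B = 6.122 × 10^-29 kg·m/s (from frequency = 27.7 THz, via p = hf/c).
Ratio = 1.236 × 10^-30 / 6.122 × 10^-29 = 0.0202.

0.0202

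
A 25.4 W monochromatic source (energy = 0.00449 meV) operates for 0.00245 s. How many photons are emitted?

8.65 × 10^22 photons

Total energy: E_total = P·t = 25.4 × 0.00245 = 0.06223 J.
Per-photon energy: E = 7.194 × 10^-25 J.
N = E_total / E_photon = 8.65 × 10^22.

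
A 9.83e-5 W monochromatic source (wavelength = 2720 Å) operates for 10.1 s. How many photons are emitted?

Total energy: E_total = P·t = 9.83e-5 × 10.1 = 9.928e-4 J.
Per-photon energy: E = 7.303e-19 J.
N = E_total / E_photon = 1.36e15.

1.36e15 photons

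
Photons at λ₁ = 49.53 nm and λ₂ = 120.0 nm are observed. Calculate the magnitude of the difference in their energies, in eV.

14.7 eV

Using E = hc/λ: E₁ = 4.0106e-18 J, E₂ = 1.6554e-18 J.
|ΔE| = |4.0106e-18 − 1.6554e-18| = 2.36e-18 J = 14.7 eV.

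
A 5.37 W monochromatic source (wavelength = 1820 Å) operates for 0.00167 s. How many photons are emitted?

Total energy: E_total = P·t = 5.37 × 0.00167 = 0.008968 J.
Per-photon energy: E = 1.091e-18 J.
N = E_total / E_photon = 8.22e15.

8.22e15 photons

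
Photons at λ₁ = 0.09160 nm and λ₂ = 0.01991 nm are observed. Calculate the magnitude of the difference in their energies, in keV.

Using E = hc/λ: E₁ = 2.1686·10^-15 J, E₂ = 9.9771·10^-15 J.
|ΔE| = |2.1686·10^-15 − 9.9771·10^-15| = 7.81·10^-15 J = 48.7 keV.

48.7 keV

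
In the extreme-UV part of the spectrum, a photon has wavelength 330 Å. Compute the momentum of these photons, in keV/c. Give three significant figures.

Use h = 6.62607015·10^-34 J·s, c = 2.99792458·10^8 m/s, 1 eV = 1.602176634·10^-19 J.
Convert to SI: λ = 330 Å = 3.3·10^-8 m.
Apply p = h/λ: p = 2.008·10^-26 kg·m/s.
Converting to keV/c: p = 0.03757 keV/c ≈ 0.0376 keV/c.

0.0376 keV/c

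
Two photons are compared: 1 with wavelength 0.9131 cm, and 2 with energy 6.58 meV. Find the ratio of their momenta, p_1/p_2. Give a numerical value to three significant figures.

0.0206

p_1 = 7.257e-32 kg·m/s (from wavelength = 0.9131 cm, via p = h/λ).
p_2 = 3.517e-30 kg·m/s (from energy = 6.58 meV, via p = E/c).
Ratio = 7.257e-32 / 3.517e-30 = 0.0206.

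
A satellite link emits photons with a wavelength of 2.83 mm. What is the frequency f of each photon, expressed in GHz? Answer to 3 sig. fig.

(c = 2.99792458 × 10^8 m/s.)
In SI units: λ = 2.83 mm = 0.00283 m.
Since f = c/λ for a photon, f = 1.059 × 10^11 Hz.
Converting to GHz: f = 105.9 GHz ≈ 106 GHz.

106 GHz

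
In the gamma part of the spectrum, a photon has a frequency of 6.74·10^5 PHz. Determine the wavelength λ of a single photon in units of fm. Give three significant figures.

445 fm

Take c = 2.99792458·10^8 m/s.
First convert: f = 6.74·10^5 PHz = 6.74·10^20 Hz.
Since λ = c/f for a photon, λ = 4.448·10^-13 m.
Converting to fm: λ = 444.8 fm ≈ 445 fm.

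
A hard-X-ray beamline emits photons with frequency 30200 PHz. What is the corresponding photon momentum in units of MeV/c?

(h = 6.62607015e-34 J·s, c = 2.99792458e8 m/s, 1 eV = 1.602176634e-19 J.)
First convert: f = 30200 PHz = 3.02e19 Hz.
Since p = hf/c for a photon, p = 6.675e-23 kg·m/s.
Converting to MeV/c: p = 0.1249 MeV/c ≈ 0.125 MeV/c.

0.125 MeV/c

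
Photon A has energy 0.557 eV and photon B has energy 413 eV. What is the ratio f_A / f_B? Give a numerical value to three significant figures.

1.35e-3

f_A = 1.347e14 Hz (from energy = 0.557 eV, via f = E/h).
f_B = 9.986e16 Hz (from energy = 413 eV, via f = E/h).
Ratio = 1.347e14 / 9.986e16 = 1.35e-3.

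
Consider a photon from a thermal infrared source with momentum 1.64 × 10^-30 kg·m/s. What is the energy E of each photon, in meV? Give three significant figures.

(c = 2.99792458 × 10^8 m/s, 1 eV = 1.602176634 × 10^-19 J.)
Apply E = pc: E = 4.917 × 10^-22 J.
Converting to meV: E = 3.069 meV ≈ 3.07 meV.

3.07 meV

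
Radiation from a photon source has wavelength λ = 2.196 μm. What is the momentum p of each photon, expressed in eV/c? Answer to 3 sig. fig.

0.565 eV/c

Take h = 6.62607015 × 10^-34 J·s, c = 2.99792458 × 10^8 m/s, 1 eV = 1.602176634 × 10^-19 J.
Convert to SI: λ = 2.196 μm = 2.196 × 10^-6 m.
For a photon p = h/λ, so p = 3.017 × 10^-28 kg·m/s.
Converting to eV/c: p = 0.5646 eV/c ≈ 0.565 eV/c.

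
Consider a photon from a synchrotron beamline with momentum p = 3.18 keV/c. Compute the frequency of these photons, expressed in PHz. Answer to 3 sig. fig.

Convert to SI: p = 3.18 keV/c = 1.6995·10^-24 kg·m/s.
The photon relation is f = pc/h, giving f = 7.689·10^17 Hz.
Converting to PHz: f = 768.9 PHz ≈ 769 PHz.

769 PHz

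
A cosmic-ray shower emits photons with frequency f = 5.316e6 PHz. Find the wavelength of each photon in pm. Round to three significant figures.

(c = 2.99792458e8 m/s.)
First convert: f = 5.316e6 PHz = 5.316e21 Hz.
Apply λ = c/f: λ = 5.639e-14 m.
Converting to pm: λ = 0.05639 pm ≈ 0.0564 pm.

0.0564 pm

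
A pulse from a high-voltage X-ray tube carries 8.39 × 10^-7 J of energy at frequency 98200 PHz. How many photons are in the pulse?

Per-photon energy: E = 6.507 × 10^-14 J (from frequency = 98200 PHz).
N = E_total / E_photon = 8.39 × 10^-7 J / 6.507 × 10^-14 J = 1.29 × 10^7.

1.29 × 10^7 photons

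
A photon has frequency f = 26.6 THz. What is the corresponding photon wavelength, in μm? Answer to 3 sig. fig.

11.3 μm

Convert to SI: f = 26.6 THz = 2.66 × 10^13 Hz.
Since λ = c/f for a photon, λ = 1.127 × 10^-5 m.
Converting to μm: λ = 11.27 μm ≈ 11.3 μm.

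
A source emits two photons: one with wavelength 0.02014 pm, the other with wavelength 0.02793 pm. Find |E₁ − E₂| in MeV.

17.2 MeV

Using E = hc/λ: E₁ = 9.8632 × 10^-12 J, E₂ = 7.1122 × 10^-12 J.
|ΔE| = |9.8632 × 10^-12 − 7.1122 × 10^-12| = 2.75 × 10^-12 J = 17.2 MeV.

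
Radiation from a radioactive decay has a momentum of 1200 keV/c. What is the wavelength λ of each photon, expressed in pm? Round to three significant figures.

1.03 pm

Use h = 6.62607015 × 10^-34 J·s, c = 2.99792458 × 10^8 m/s, 1 eV = 1.602176634 × 10^-19 J.
First convert: p = 1200 keV/c = 6.4131 × 10^-22 kg·m/s.
Since λ = h/p for a photon, λ = 1.033 × 10^-12 m.
Converting to pm: λ = 1.033 pm ≈ 1.03 pm.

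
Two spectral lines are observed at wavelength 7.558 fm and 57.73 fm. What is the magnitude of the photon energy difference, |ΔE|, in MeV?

143 MeV

Using E = hc/λ: E₁ = 2.6283 × 10^-11 J, E₂ = 3.4409 × 10^-12 J.
|ΔE| = |2.6283 × 10^-11 − 3.4409 × 10^-12| = 2.28 × 10^-11 J = 143 MeV.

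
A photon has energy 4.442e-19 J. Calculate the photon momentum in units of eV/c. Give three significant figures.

2.77 eV/c

(c = 2.99792458e8 m/s, 1 eV = 1.602176634e-19 J.)
Since p = E/c for a photon, p = 1.482e-27 kg·m/s.
Converting to eV/c: p = 2.772 eV/c ≈ 2.77 eV/c.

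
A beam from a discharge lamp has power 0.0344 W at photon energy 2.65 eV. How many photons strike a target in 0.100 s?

8.10e15 photons

Total energy: E_total = P·t = 0.0344 × 0.100 = 0.003440 J.
Per-photon energy: E = 4.246e-19 J.
N = E_total / E_photon = 8.10e15.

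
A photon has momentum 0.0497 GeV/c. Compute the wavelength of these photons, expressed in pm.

Use h = 6.62607015 × 10^-34 J·s, c = 2.99792458 × 10^8 m/s, 1 eV = 1.602176634 × 10^-19 J.
First convert: p = 0.0497 GeV/c = 2.6561 × 10^-20 kg·m/s.
The photon relation is λ = h/p, giving λ = 2.495 × 10^-14 m.
Converting to pm: λ = 0.02495 pm ≈ 0.0249 pm.

0.0249 pm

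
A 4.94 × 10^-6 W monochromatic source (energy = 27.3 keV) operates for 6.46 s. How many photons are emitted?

Total energy: E_total = P·t = 4.94 × 10^-6 × 6.46 = 3.191 × 10^-5 J.
Per-photon energy: E = 4.374 × 10^-15 J.
N = E_total / E_photon = 7.30 × 10^9.

7.30 × 10^9 photons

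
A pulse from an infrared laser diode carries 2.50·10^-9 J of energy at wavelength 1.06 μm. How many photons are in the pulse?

1.33·10^10 photons

Per-photon energy: E = 1.874·10^-19 J (from wavelength = 1.06 μm).
N = E_total / E_photon = 2.50·10^-9 J / 1.874·10^-19 J = 1.33·10^10.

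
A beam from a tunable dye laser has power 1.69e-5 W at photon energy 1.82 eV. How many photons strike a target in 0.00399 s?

2.31e11 photons

Total energy: E_total = P·t = 1.69e-5 × 0.00399 = 6.743e-8 J.
Per-photon energy: E = 2.916e-19 J.
N = E_total / E_photon = 2.31e11.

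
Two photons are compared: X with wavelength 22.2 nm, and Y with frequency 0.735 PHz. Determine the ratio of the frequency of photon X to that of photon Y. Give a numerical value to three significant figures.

f_X = 1.350 × 10^16 Hz (from wavelength = 22.2 nm, via f = c/λ).
f_Y = 7.350 × 10^14 Hz (from frequency = 0.735 PHz, via f given directly).
Ratio = 1.350 × 10^16 / 7.350 × 10^14 = 18.4.

18.4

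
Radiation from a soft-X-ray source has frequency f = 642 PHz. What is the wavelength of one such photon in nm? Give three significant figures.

First convert: f = 642 PHz = 6.42e17 Hz.
The photon relation is λ = c/f, giving λ = 4.670e-10 m.
Converting to nm: λ = 0.4670 nm ≈ 0.467 nm.

0.467 nm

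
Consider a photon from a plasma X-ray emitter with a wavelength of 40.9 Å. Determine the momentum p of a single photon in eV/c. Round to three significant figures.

303 eV/c

Take h = 6.62607015 × 10^-34 J·s, c = 2.99792458 × 10^8 m/s, 1 eV = 1.602176634 × 10^-19 J.
In SI units: λ = 40.9 Å = 4.09 × 10^-9 m.
For a photon p = h/λ, so p = 1.620 × 10^-25 kg·m/s.
Converting to eV/c: p = 303.1 eV/c ≈ 303 eV/c.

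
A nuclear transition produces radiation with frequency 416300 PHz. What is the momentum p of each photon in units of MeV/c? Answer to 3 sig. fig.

1.72 MeV/c

Convert to SI: f = 416300 PHz = 4.163 × 10^20 Hz.
The photon relation is p = hf/c, giving p = 9.201 × 10^-22 kg·m/s.
Converting to MeV/c: p = 1.722 MeV/c ≈ 1.72 MeV/c.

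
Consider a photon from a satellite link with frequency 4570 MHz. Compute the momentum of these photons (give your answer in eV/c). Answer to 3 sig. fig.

First convert: f = 4570 MHz = 4.57 × 10^9 Hz.
Apply p = hf/c: p = 1.010 × 10^-32 kg·m/s.
Converting to eV/c: p = 1.890 × 10^-5 eV/c ≈ 1.89 × 10^-5 eV/c.

1.89 × 10^-5 eV/c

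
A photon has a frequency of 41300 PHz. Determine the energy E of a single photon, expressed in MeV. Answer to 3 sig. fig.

Take h = 6.62607015·10^-34 J·s, 1 eV = 1.602176634·10^-19 J.
First convert: f = 41300 PHz = 4.13·10^19 Hz.
Apply E = hf: E = 2.737·10^-14 J.
Converting to MeV: E = 0.1708 MeV ≈ 0.171 MeV.

0.171 MeV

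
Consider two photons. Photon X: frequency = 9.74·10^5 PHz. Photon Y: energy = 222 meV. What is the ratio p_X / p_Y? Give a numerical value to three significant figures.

1.81·10^7

p_X = 2.153·10^-21 kg·m/s (from frequency = 9.74·10^5 PHz, via p = hf/c).
p_Y = 1.186·10^-28 kg·m/s (from energy = 222 meV, via p = E/c).
Ratio = 2.153·10^-21 / 1.186·10^-28 = 1.81·10^7.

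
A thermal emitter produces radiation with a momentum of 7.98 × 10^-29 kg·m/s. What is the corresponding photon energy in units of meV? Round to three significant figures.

(c = 2.99792458 × 10^8 m/s, 1 eV = 1.602176634 × 10^-19 J.)
Apply E = pc: E = 2.392 × 10^-20 J.
Converting to meV: E = 149.3 meV ≈ 149 meV.

149 meV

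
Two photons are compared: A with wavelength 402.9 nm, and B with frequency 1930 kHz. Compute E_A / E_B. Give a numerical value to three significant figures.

E_A = 4.930 × 10^-19 J (from wavelength = 402.9 nm, via E = hc/λ).
E_B = 1.279 × 10^-27 J (from frequency = 1930 kHz, via E = hf).
Ratio = 4.930 × 10^-19 / 1.279 × 10^-27 = 3.86 × 10^8.

3.86 × 10^8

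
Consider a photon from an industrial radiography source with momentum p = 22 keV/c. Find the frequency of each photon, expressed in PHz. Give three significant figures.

Use h = 6.62607015 × 10^-34 J·s, c = 2.99792458 × 10^8 m/s, 1 eV = 1.602176634 × 10^-19 J.
In SI units: p = 22 keV/c = 1.1757 × 10^-23 kg·m/s.
The photon relation is f = pc/h, giving f = 5.320 × 10^18 Hz.
Converting to PHz: f = 5320 PHz ≈ 5320 PHz.

5320 PHz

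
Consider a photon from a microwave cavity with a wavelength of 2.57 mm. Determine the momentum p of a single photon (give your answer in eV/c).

4.82 × 10^-4 eV/c

In SI units: λ = 2.57 mm = 0.00257 m.
Apply p = h/λ: p = 2.578 × 10^-31 kg·m/s.
Converting to eV/c: p = 4.824 × 10^-4 eV/c ≈ 4.82 × 10^-4 eV/c.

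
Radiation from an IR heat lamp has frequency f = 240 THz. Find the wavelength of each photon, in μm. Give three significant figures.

Use c = 2.99792458 × 10^8 m/s.
First convert: f = 240 THz = 2.4 × 10^14 Hz.
For a photon λ = c/f, so λ = 1.249 × 10^-6 m.
Converting to μm: λ = 1.249 μm ≈ 1.25 μm.

1.25 μm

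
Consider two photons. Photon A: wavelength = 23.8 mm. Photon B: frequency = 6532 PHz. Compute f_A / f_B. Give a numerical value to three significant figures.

f_A = 1.260·10^10 Hz (from wavelength = 23.8 mm, via f = c/λ).
f_B = 6.532·10^18 Hz (from frequency = 6532 PHz, via f given directly).
Ratio = 1.260·10^10 / 6.532·10^18 = 1.93·10^-9.

1.93·10^-9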